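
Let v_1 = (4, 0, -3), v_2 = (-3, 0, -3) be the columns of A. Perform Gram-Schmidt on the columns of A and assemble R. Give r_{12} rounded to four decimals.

r_{12} = -0.6000

v_1 = (4, 0, -3); ‖v_1‖ = 5.0000, so q_1 = (0.8000, 0.0000, -0.6000).
r_{12} = q_1·v_2 = -0.6000.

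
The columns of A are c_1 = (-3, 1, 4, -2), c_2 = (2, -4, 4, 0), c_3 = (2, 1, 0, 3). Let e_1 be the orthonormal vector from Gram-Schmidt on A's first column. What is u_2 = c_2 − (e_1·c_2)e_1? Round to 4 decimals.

u_2 = (2.6000, -4.2000, 3.2000, 0.4000)

c_1 = (-3, 1, 4, -2); ‖c_1‖ = 5.4772, so e_1 = (-0.5477, 0.1826, 0.7303, -0.3651).
e_1·c_2 = (-0.5477)·2 + 0.1826·(-4) + 0.7303·4 + (-0.3651)·0 = 1.0954.
u_2 = c_2 − 1.0954·e_1 = (2.6000, -4.2000, 3.2000, 0.4000).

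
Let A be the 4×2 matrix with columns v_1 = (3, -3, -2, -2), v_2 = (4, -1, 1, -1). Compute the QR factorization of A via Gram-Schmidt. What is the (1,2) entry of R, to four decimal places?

r_{12} = 2.9417

v_1 = (3, -3, -2, -2); ‖v_1‖ = 5.0990, so q_1 = (0.5883, -0.5883, -0.3922, -0.3922).
r_{12} = q_1·v_2 = 2.9417.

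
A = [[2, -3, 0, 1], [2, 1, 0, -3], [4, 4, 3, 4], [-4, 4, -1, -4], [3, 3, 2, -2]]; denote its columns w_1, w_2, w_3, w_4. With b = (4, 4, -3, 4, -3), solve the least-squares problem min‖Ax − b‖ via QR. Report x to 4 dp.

w_1 = (2, 2, 4, -4, 3); ‖w_1‖ = 7.0000, so q_1 = (0.2857, 0.2857, 0.5714, -0.5714, 0.4286).
q_1·w_2 = 0.2857·(-3) + 0.2857·1 + 0.5714·4 + (-0.5714)·4 + 0.4286·3 = 0.7143.
u_2 = w_2 − 0.7143·q_1 = (-3.2041, 0.7959, 3.5918, 4.4082, 2.6939).
‖u_2‖ = 7.1056, so q_2 = (-0.4509, 0.1120, 0.5055, 0.6204, 0.3791).
q_1·w_3 = 0.2857·0 + 0.2857·0 + 0.5714·3 + (-0.5714)·(-1) + 0.4286·2 = 3.1429; q_2·w_3 = (-0.4509)·0 + 0.1120·0 + 0.5055·3 + 0.6204·(-1) + 0.3791·2 = 1.6543.
u_3 = w_3 − 3.1429·q_1 − 1.6543·q_2 = (-0.1520, -1.0833, 0.3678, -0.2304, 0.0259).
‖u_3‖ = 1.1771, so q_3 = (-0.1291, -0.9203, 0.3125, -0.1957, 0.0220).
q_1·w_4 = 0.2857·1 + 0.2857·(-3) + 0.5714·4 + (-0.5714)·(-4) + 0.4286·(-2) = 3.1429; q_2·w_4 = (-0.4509)·1 + 0.1120·(-3) + 0.5055·4 + 0.6204·(-4) + 0.3791·(-2) = -2.0047; q_3·w_4 = (-0.1291)·1 + (-0.9203)·(-3) + 0.3125·4 + (-0.1957)·(-4) + 0.0220·(-2) = 4.6206.
u_4 = w_4 − 3.1429·q_1 + 2.0047·q_2 − 4.6206·q_3 = (-0.2054, 0.5788, 1.7736, -0.0560, -2.6884).
‖u_4‖ = 3.2793, so q_4 = (-0.0626, 0.1765, 0.5409, -0.0171, -0.8198).
Qᵀb = (-3.0000, -1.5280, -5.9838, 1.2240).
Back-substitute: x_4 = 1.2240/3.2793 = 0.3733.
x_3 = (-5.9838 − 4.6206·0.3733)/1.1771 = -6.5486.
x_2 = (-1.5280 − 1.6543·(-6.5486) + 2.0047·0.3733)/7.1056 = 1.4149.
x_1 = (-3.0000 − 0.7143·1.4149 − 3.1429·(-6.5486) − 3.1429·0.3733)/7.0000 = 2.1997.

x = (2.1997, 1.4149, -6.5486, 0.3733)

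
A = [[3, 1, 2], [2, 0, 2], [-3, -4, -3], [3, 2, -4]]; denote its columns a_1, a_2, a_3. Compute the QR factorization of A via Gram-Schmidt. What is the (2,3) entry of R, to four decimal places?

e_1 = a_1/‖a_1‖ = (3, 2, -3, 3)/5.5678 = (0.5388, 0.3592, -0.5388, 0.5388).
r_{12} = e_1·a_2 = 3.7717.
u_2 = a_2 − 3.7717·e_1 = (-1.0323, -1.3548, -1.9677, -0.0323).
‖u_2‖ = 2.6027, so e_2 = (-0.3966, -0.5205, -0.7560, -0.0124).
r_{23} = e_2·a_3 = 0.4834.

r_{23} = 0.4834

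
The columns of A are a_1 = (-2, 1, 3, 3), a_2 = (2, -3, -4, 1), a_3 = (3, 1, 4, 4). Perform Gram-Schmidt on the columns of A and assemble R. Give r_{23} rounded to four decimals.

r_{23} = 0.9709

q_1 = a_1/‖a_1‖ = (-2, 1, 3, 3)/4.7958 = (-0.4170, 0.2085, 0.6255, 0.6255).
r_{12} = q_1·a_2 = -3.3362.
u_2 = a_2 + 3.3362·q_1 = (0.6087, -2.3043, -1.9130, 3.0870).
‖u_2‖ = 4.3439, so q_2 = (0.1401, -0.5305, -0.4404, 0.7106).
r_{23} = q_2·a_3 = 0.9709.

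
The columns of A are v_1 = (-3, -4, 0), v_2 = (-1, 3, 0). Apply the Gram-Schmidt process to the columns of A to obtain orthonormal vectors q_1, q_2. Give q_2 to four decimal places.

q_2 = (-0.8000, 0.6000, 0.0000)

q_1 = v_1/‖v_1‖ = (-3, -4, 0)/5.0000 = (-0.6000, -0.8000, 0.0000).
r_{12} = q_1·v_2 = -1.8000.
u_2 = v_2 + 1.8000·q_1 = (-2.0800, 1.5600, 0.0000).
‖u_2‖ = 2.6000, so q_2 = (-0.8000, 0.6000, 0.0000).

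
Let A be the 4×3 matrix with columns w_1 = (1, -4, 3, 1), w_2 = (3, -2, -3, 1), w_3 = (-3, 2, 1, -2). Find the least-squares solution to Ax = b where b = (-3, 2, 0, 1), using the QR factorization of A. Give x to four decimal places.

q_1 = w_1/‖w_1‖ = (1, -4, 3, 1)/5.1962 = (0.1925, -0.7698, 0.5774, 0.1925).
r_{12} = q_1·w_2 = 0.5774.
u_2 = w_2 − 0.5774·q_1 = (2.8889, -1.5556, -3.3333, 0.8889).
‖u_2‖ = 4.7610, so q_2 = (0.6068, -0.3267, -0.7001, 0.1867).
r_{13} = q_1·w_3 = -1.9245; r_{23} = q_2·w_3 = -3.5474.
u_3 = w_3 + 1.9245·q_1 + 3.5474·q_2 = (-0.4771, -0.6405, -0.3725, -0.9673).
‖u_3‖ = 1.3086, so q_3 = (-0.3646, -0.4895, -0.2847, -0.7392).
Qᵀb = (-1.9245, -2.2871, -0.6243).
Back-substitute: x_3 = -0.6243/1.3086 = -0.4771.
x_2 = (-2.2871 + 3.5474·(-0.4771))/4.7610 = -0.8359.
x_1 = (-1.9245 − 0.5774·(-0.8359) + 1.9245·(-0.4771))/5.1962 = -0.4542.

x = (-0.4542, -0.8359, -0.4771)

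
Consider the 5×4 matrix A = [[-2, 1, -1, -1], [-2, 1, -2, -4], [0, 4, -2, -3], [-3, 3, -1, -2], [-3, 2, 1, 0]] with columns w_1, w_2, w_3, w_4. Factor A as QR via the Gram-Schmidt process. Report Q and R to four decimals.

Q = [[-0.3922, -0.1116, -0.2981, 0.7049], [-0.3922, -0.1116, -0.6988, -0.5831], [0.0000, 0.9669, -0.0883, -0.0498], [-0.5883, 0.1952, 0.0207, 0.2398], [-0.5883, -0.0465, 0.6439, -0.3210]], R = [[5.0990, -3.7262, 1.1767, 3.1379], [0.0000, 4.1371, -1.8408, -2.7333], [0.0000, 0.0000, 2.4954, 3.3167], [0.0000, 0.0000, 0.0000, 1.2972]]

w_1 = (-2, -2, 0, -3, -3); ‖w_1‖ = 5.0990, so e_1 = (-0.3922, -0.3922, 0.0000, -0.5883, -0.5883).
e_1·w_2 = (-0.3922)·1 + (-0.3922)·1 + 0.0000·4 + (-0.5883)·3 + (-0.5883)·2 = -3.7262.
u_2 = w_2 + 3.7262·e_1 = (-0.4615, -0.4615, 4.0000, 0.8077, -0.1923).
‖u_2‖ = 4.1371, so e_2 = (-0.1116, -0.1116, 0.9669, 0.1952, -0.0465).
e_1·w_3 = (-0.3922)·(-1) + (-0.3922)·(-2) + 0.0000·(-2) + (-0.5883)·(-1) + (-0.5883)·1 = 1.1767; e_2·w_3 = (-0.1116)·(-1) + (-0.1116)·(-2) + 0.9669·(-2) + 0.1952·(-1) + (-0.0465)·1 = -1.8408.
u_3 = w_3 − 1.1767·e_1 + 1.8408·e_2 = (-0.7438, -1.7438, -0.2202, 0.0517, 1.6067).
‖u_3‖ = 2.4954, so e_3 = (-0.2981, -0.6988, -0.0883, 0.0207, 0.6439).
e_1·w_4 = (-0.3922)·(-1) + (-0.3922)·(-4) + 0.0000·(-3) + (-0.5883)·(-2) + (-0.5883)·0 = 3.1379; e_2·w_4 = (-0.1116)·(-1) + (-0.1116)·(-4) + 0.9669·(-3) + 0.1952·(-2) + (-0.0465)·0 = -2.7333; e_3·w_4 = (-0.2981)·(-1) + (-0.6988)·(-4) + (-0.0883)·(-3) + 0.0207·(-2) + 0.6439·0 = 3.3167.
u_4 = w_4 − 3.1379·e_1 + 2.7333·e_2 − 3.3167·e_3 = (0.9145, -0.7564, -0.0646, 0.3111, -0.4165).
‖u_4‖ = 1.2972, so e_4 = (0.7049, -0.5831, -0.0498, 0.2398, -0.3210).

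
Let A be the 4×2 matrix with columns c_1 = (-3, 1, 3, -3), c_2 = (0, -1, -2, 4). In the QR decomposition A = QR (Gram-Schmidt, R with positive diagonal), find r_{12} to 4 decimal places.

c_1 = (-3, 1, 3, -3); ‖c_1‖ = 5.2915, so q_1 = (-0.5669, 0.1890, 0.5669, -0.5669).
r_{12} = q_1·c_2 = -3.5907.

r_{12} = -3.5907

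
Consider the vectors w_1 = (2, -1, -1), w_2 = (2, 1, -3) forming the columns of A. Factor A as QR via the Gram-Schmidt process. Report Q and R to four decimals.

Q = [[0.8165, 0.0000], [-0.4082, 0.7071], [-0.4082, -0.7071]], R = [[2.4495, 2.4495], [0.0000, 2.8284]]

e_1 = w_1/‖w_1‖ = (2, -1, -1)/2.4495 = (0.8165, -0.4082, -0.4082).
r_{12} = e_1·w_2 = 2.4495.
u_2 = w_2 − 2.4495·e_1 = (0.0000, 2.0000, -2.0000).
‖u_2‖ = 2.8284, so e_2 = (0.0000, 0.7071, -0.7071).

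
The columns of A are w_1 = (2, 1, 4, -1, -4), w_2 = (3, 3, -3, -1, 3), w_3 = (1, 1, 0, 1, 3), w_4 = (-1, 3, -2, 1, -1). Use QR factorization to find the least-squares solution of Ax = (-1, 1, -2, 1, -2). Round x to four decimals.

x = (-0.1197, -0.0424, -0.4669, 0.6788)

q_1 = w_1/‖w_1‖ = (2, 1, 4, -1, -4)/6.1644 = (0.3244, 0.1622, 0.6489, -0.1622, -0.6489).
r_{12} = q_1·w_2 = -2.2711.
u_2 = w_2 + 2.2711·q_1 = (3.7368, 3.3684, -1.5263, -1.3684, 1.5263).
‖u_2‖ = 5.6429, so q_2 = (0.6622, 0.5969, -0.2705, -0.2425, 0.2705).
r_{13} = q_1·w_3 = -1.6222; r_{23} = q_2·w_3 = 1.8281.
u_3 = w_3 + 1.6222·q_1 − 1.8281·q_2 = (0.3157, 0.1719, 1.5471, 1.1802, 1.4529).
‖u_3‖ = 2.4549, so q_3 = (0.1286, 0.0700, 0.6302, 0.4807, 0.5918).
r_{14} = q_1·w_4 = -0.6489; r_{24} = q_2·w_4 = 1.1566; r_{34} = q_3·w_4 = -1.2901.
u_4 = w_4 + 0.6489·q_1 − 1.1566·q_2 + 1.2901·q_3 = (-1.3895, 2.5052, -0.4531, 1.7954, -0.9704).
‖u_4‖ = 3.5464, so q_4 = (-0.3918, 0.7064, -0.1278, 0.5063, -0.2736).
Qᵀb = (-0.3244, -0.3078, -2.0219, 2.4072).
Back-substitute: x_4 = 2.4072/3.5464 = 0.6788.
x_3 = (-2.0219 + 1.2901·0.6788)/2.4549 = -0.4669.
x_2 = (-0.3078 − 1.8281·(-0.4669) − 1.1566·0.6788)/5.6429 = -0.0424.
x_1 = (-0.3244 + 2.2711·(-0.0424) + 1.6222·(-0.4669) + 0.6489·0.6788)/6.1644 = -0.1197.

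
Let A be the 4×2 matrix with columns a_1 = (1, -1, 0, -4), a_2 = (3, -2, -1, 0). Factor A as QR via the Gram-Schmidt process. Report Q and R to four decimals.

e_1 = a_1/‖a_1‖ = (1, -1, 0, -4)/4.2426 = (0.2357, -0.2357, 0.0000, -0.9428).
r_{12} = e_1·a_2 = 1.1785.
u_2 = a_2 − 1.1785·e_1 = (2.7222, -1.7222, -1.0000, 1.1111).
‖u_2‖ = 3.5512, so e_2 = (0.7666, -0.4850, -0.2816, 0.3129).

Q = [[0.2357, 0.7666], [-0.2357, -0.4850], [0.0000, -0.2816], [-0.9428, 0.3129]], R = [[4.2426, 1.1785], [0.0000, 3.5512]]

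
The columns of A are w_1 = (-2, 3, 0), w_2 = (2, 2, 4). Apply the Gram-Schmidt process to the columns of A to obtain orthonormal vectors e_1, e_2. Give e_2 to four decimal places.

e_2 = (0.4741, 0.3161, 0.8218)

w_1 = (-2, 3, 0); ‖w_1‖ = 3.6056, so e_1 = (-0.5547, 0.8321, 0.0000).
e_1·w_2 = (-0.5547)·2 + 0.8321·2 + 0.0000·4 = 0.5547.
u_2 = w_2 − 0.5547·e_1 = (2.3077, 1.5385, 4.0000).
‖u_2‖ = 4.8675, so e_2 = (0.4741, 0.3161, 0.8218).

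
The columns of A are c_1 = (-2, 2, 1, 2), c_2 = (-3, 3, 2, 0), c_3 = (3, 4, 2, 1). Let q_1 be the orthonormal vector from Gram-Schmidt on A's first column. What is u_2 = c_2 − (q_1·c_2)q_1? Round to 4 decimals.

u_2 = (-0.8462, 0.8462, 0.9231, -2.1538)

c_1 = (-2, 2, 1, 2); ‖c_1‖ = 3.6056, so q_1 = (-0.5547, 0.5547, 0.2774, 0.5547).
q_1·c_2 = (-0.5547)·(-3) + 0.5547·3 + 0.2774·2 + 0.5547·0 = 3.8829.
u_2 = c_2 − 3.8829·q_1 = (-0.8462, 0.8462, 0.9231, -2.1538).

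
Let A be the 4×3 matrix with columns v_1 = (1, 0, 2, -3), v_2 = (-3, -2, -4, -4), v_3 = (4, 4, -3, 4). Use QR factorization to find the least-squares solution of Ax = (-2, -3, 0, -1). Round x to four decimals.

e_1 = v_1/‖v_1‖ = (1, 0, 2, -3)/3.7417 = (0.2673, 0.0000, 0.5345, -0.8018).
r_{12} = e_1·v_2 = 0.2673.
u_2 = v_2 − 0.2673·e_1 = (-3.0714, -2.0000, -4.1429, -3.7857).
‖u_2‖ = 6.7029, so e_2 = (-0.4582, -0.2984, -0.6181, -0.5648).
r_{13} = e_1·v_3 = -3.7417; r_{23} = e_2·v_3 = -3.4314.
u_3 = v_3 + 3.7417·e_1 + 3.4314·e_2 = (3.4277, 2.9762, -3.1208, -0.9380).
‖u_3‖ = 5.5880, so e_3 = (0.6134, 0.5326, -0.5585, -0.1679).
Qᵀb = (0.2673, 2.3764, -2.6567).
Back-substitute: x_3 = -2.6567/5.5880 = -0.4754.
x_2 = (2.3764 + 3.4314·(-0.4754))/6.7029 = 0.1111.
x_1 = (0.2673 − 0.2673·0.1111 + 3.7417·(-0.4754))/3.7417 = -0.4119.

x = (-0.4119, 0.1111, -0.4754)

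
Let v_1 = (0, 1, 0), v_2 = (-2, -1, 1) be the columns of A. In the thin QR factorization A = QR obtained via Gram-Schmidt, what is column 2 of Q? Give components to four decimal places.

q_2 = (-0.8944, 0.0000, 0.4472)

v_1 = (0, 1, 0); ‖v_1‖ = 1.0000, so q_1 = (0.0000, 1.0000, 0.0000).
q_1·v_2 = 0.0000·(-2) + 1.0000·(-1) + 0.0000·1 = -1.0000.
u_2 = v_2 + 1.0000·q_1 = (-2.0000, 0.0000, 1.0000).
‖u_2‖ = 2.2361, so q_2 = (-0.8944, 0.0000, 0.4472).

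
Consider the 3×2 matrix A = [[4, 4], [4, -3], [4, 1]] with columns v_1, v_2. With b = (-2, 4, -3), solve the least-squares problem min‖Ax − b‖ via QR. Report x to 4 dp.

x = (0.0676, -0.9054)

v_1 = (4, 4, 4); ‖v_1‖ = 6.9282, so q_1 = (0.5774, 0.5774, 0.5774).
q_1·v_2 = 0.5774·4 + 0.5774·(-3) + 0.5774·1 = 1.1547.
u_2 = v_2 − 1.1547·q_1 = (3.3333, -3.6667, 0.3333).
‖u_2‖ = 4.9666, so q_2 = (0.6712, -0.7383, 0.0671).
Qᵀb = (-0.5774, -4.4967).
Back-substitute: x_2 = -4.4967/4.9666 = -0.9054.
x_1 = (-0.5774 − 1.1547·(-0.9054))/6.9282 = 0.0676.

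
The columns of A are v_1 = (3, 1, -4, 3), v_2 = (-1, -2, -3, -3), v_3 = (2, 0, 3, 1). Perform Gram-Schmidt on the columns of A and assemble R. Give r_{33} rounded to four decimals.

q_1 = v_1/‖v_1‖ = (3, 1, -4, 3)/5.9161 = (0.5071, 0.1690, -0.6761, 0.5071).
r_{12} = q_1·v_2 = -0.3381.
u_2 = v_2 + 0.3381·q_1 = (-0.8286, -1.9429, -3.2286, -2.8286).
‖u_2‖ = 4.7839, so q_2 = (-0.1732, -0.4061, -0.6749, -0.5913).
r_{13} = q_1·v_3 = -0.5071; r_{23} = q_2·v_3 = -2.9623.
u_3 = v_3 + 0.5071·q_1 + 2.9623·q_2 = (1.7441, -1.1174, 0.6579, -0.4944).
r_{33} = ‖u_3‖ = 2.2288.

r_{33} = 2.2288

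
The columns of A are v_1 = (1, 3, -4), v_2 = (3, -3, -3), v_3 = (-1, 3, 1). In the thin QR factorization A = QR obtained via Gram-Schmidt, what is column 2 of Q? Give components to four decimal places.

v_1 = (1, 3, -4); ‖v_1‖ = 5.0990, so q_1 = (0.1961, 0.5883, -0.7845).
q_1·v_2 = 0.1961·3 + 0.5883·(-3) + (-0.7845)·(-3) = 1.1767.
u_2 = v_2 − 1.1767·q_1 = (2.7692, -3.6923, -2.0769).
‖u_2‖ = 5.0612, so q_2 = (0.5472, -0.7295, -0.4104).

q_2 = (0.5472, -0.7295, -0.4104)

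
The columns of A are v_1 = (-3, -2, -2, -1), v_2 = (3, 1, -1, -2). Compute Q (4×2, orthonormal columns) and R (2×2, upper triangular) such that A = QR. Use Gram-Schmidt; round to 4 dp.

e_1 = v_1/‖v_1‖ = (-3, -2, -2, -1)/4.2426 = (-0.7071, -0.4714, -0.4714, -0.2357).
r_{12} = e_1·v_2 = -1.6499.
u_2 = v_2 + 1.6499·e_1 = (1.8333, 0.2222, -1.7778, -2.3889).
‖u_2‖ = 3.5040, so e_2 = (0.5232, 0.0634, -0.5074, -0.6818).

Q = [[-0.7071, 0.5232], [-0.4714, 0.0634], [-0.4714, -0.5074], [-0.2357, -0.6818]], R = [[4.2426, -1.6499], [0.0000, 3.5040]]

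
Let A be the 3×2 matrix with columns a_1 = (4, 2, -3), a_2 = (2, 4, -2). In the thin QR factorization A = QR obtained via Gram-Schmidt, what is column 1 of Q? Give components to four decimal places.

e_1 = a_1/‖a_1‖ = (4, 2, -3)/5.3852 = (0.7428, 0.3714, -0.5571).

e_1 = (0.7428, 0.3714, -0.5571)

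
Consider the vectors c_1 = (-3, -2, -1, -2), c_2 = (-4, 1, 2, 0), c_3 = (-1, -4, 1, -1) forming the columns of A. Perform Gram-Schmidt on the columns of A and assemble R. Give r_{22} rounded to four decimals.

e_1 = c_1/‖c_1‖ = (-3, -2, -1, -2)/4.2426 = (-0.7071, -0.4714, -0.2357, -0.4714).
r_{12} = e_1·c_2 = 1.8856.
u_2 = c_2 − 1.8856·e_1 = (-2.6667, 1.8889, 2.4444, 0.8889).
r_{22} = ‖u_2‖ = 4.1767.

r_{22} = 4.1767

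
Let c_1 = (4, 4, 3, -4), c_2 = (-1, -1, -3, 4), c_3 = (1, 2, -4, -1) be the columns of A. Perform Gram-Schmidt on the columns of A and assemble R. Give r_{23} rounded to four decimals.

c_1 = (4, 4, 3, -4); ‖c_1‖ = 7.5498, so q_1 = (0.5298, 0.5298, 0.3974, -0.5298).
q_1·c_2 = 0.5298·(-1) + 0.5298·(-1) + 0.3974·(-3) + (-0.5298)·4 = -4.3710.
u_2 = c_2 + 4.3710·q_1 = (1.3158, 1.3158, -1.2632, 1.6842).
‖u_2‖ = 2.8098, so q_2 = (0.4683, 0.4683, -0.4496, 0.5994).
r_{23} = q_2·c_3 = 2.6037.

r_{23} = 2.6037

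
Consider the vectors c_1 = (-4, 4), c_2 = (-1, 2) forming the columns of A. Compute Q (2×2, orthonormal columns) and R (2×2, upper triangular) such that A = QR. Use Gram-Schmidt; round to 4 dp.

Q = [[-0.7071, 0.7071], [0.7071, 0.7071]], R = [[5.6569, 2.1213], [0.0000, 0.7071]]

q_1 = c_1/‖c_1‖ = (-4, 4)/5.6569 = (-0.7071, 0.7071).
r_{12} = q_1·c_2 = 2.1213.
u_2 = c_2 − 2.1213·q_1 = (0.5000, 0.5000).
‖u_2‖ = 0.7071, so q_2 = (0.7071, 0.7071).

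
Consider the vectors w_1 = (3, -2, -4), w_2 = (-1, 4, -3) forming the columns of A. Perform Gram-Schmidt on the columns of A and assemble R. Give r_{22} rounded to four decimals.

r_{22} = 5.0956

w_1 = (3, -2, -4); ‖w_1‖ = 5.3852, so q_1 = (0.5571, -0.3714, -0.7428).
q_1·w_2 = 0.5571·(-1) + (-0.3714)·4 + (-0.7428)·(-3) = 0.1857.
u_2 = w_2 − 0.1857·q_1 = (-1.1034, 4.0690, -2.8621).
r_{22} = ‖u_2‖ = 5.0956.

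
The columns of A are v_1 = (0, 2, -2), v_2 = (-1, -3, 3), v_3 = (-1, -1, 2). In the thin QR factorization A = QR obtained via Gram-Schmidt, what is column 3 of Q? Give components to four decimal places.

e_1 = v_1/‖v_1‖ = (0, 2, -2)/2.8284 = (0.0000, 0.7071, -0.7071).
r_{12} = e_1·v_2 = -4.2426.
u_2 = v_2 + 4.2426·e_1 = (-1.0000, 0.0000, 0.0000).
‖u_2‖ = 1.0000, so e_2 = (-1.0000, 0.0000, 0.0000).
r_{13} = e_1·v_3 = -2.1213; r_{23} = e_2·v_3 = 1.0000.
u_3 = v_3 + 2.1213·e_1 − 1.0000·e_2 = (0.0000, 0.5000, 0.5000).
‖u_3‖ = 0.7071, so e_3 = (0.0000, 0.7071, 0.7071).

e_3 = (0.0000, 0.7071, 0.7071)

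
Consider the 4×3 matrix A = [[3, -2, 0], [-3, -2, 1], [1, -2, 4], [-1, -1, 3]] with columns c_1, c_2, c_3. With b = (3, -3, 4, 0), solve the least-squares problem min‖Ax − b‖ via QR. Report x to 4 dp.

c_1 = (3, -3, 1, -1); ‖c_1‖ = 4.4721, so e_1 = (0.6708, -0.6708, 0.2236, -0.2236).
e_1·c_2 = 0.6708·(-2) + (-0.6708)·(-2) + 0.2236·(-2) + (-0.2236)·(-1) = -0.2236.
u_2 = c_2 + 0.2236·e_1 = (-1.8500, -2.1500, -1.9500, -1.0500).
‖u_2‖ = 3.5986, so e_2 = (-0.5141, -0.5975, -0.5419, -0.2918).
e_1·c_3 = 0.6708·0 + (-0.6708)·1 + 0.2236·4 + (-0.2236)·3 = -0.4472; e_2·c_3 = (-0.5141)·0 + (-0.5975)·1 + (-0.5419)·4 + (-0.2918)·3 = -3.6403.
u_3 = c_3 + 0.4472·e_1 + 3.6403·e_2 = (-1.5714, -1.4749, 2.1274, 1.8378).
‖u_3‖ = 3.5424, so e_3 = (-0.4436, -0.4164, 0.6006, 0.5188).
Qᵀb = (4.9193, -1.9174, 2.3205).
Back-substitute: x_3 = 2.3205/3.5424 = 0.6551.
x_2 = (-1.9174 + 3.6403·0.6551)/3.5986 = 0.1298.
x_1 = (4.9193 + 0.2236·0.1298 + 0.4472·0.6551)/4.4721 = 1.1720.

x = (1.1720, 0.1298, 0.6551)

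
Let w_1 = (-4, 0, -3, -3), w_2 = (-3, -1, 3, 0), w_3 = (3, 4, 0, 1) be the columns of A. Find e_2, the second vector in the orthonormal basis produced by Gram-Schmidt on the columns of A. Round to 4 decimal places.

e_2 = (-0.6116, -0.2310, 0.7542, 0.0612)

w_1 = (-4, 0, -3, -3); ‖w_1‖ = 5.8310, so e_1 = (-0.6860, 0.0000, -0.5145, -0.5145).
e_1·w_2 = (-0.6860)·(-3) + 0.0000·(-1) + (-0.5145)·3 + (-0.5145)·0 = 0.5145.
u_2 = w_2 − 0.5145·e_1 = (-2.6471, -1.0000, 3.2647, 0.2647).
‖u_2‖ = 4.3284, so e_2 = (-0.6116, -0.2310, 0.7542, 0.0612).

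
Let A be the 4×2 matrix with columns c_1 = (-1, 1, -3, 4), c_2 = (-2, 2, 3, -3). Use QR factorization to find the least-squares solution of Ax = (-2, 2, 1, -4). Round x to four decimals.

x = (0.0024, 0.8862)

c_1 = (-1, 1, -3, 4); ‖c_1‖ = 5.1962, so e_1 = (-0.1925, 0.1925, -0.5774, 0.7698).
e_1·c_2 = (-0.1925)·(-2) + 0.1925·2 + (-0.5774)·3 + 0.7698·(-3) = -3.2717.
u_2 = c_2 + 3.2717·e_1 = (-2.6296, 2.6296, 1.1111, -0.4815).
‖u_2‖ = 3.9110, so e_2 = (-0.6724, 0.6724, 0.2841, -0.1231).
Qᵀb = (-2.8868, 3.4660).
Back-substitute: x_2 = 3.4660/3.9110 = 0.8862.
x_1 = (-2.8868 + 3.2717·0.8862)/5.1962 = 0.0024.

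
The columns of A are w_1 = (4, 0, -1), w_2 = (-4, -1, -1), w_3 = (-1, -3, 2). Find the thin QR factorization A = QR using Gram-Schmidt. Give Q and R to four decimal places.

e_1 = w_1/‖w_1‖ = (4, 0, -1)/4.1231 = (0.9701, 0.0000, -0.2425).
r_{12} = e_1·w_2 = -3.6380.
u_2 = w_2 + 3.6380·e_1 = (-0.4706, -1.0000, -1.8824).
‖u_2‖ = 2.1828, so e_2 = (-0.2156, -0.4581, -0.8623).
r_{13} = e_1·w_3 = -1.4552; r_{23} = e_2·w_3 = -0.1347.
u_3 = w_3 + 1.4552·e_1 + 0.1347·e_2 = (0.3827, -3.0617, 1.5309).
‖u_3‖ = 3.4444, so e_3 = (0.1111, -0.8889, 0.4444).

Q = [[0.9701, -0.2156, 0.1111], [0.0000, -0.4581, -0.8889], [-0.2425, -0.8623, 0.4444]], R = [[4.1231, -3.6380, -1.4552], [0.0000, 2.1828, -0.1347], [0.0000, 0.0000, 3.4444]]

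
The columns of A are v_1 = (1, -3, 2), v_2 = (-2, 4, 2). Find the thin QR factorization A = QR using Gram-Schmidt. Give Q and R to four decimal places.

v_1 = (1, -3, 2); ‖v_1‖ = 3.7417, so e_1 = (0.2673, -0.8018, 0.5345).
e_1·v_2 = 0.2673·(-2) + (-0.8018)·4 + 0.5345·2 = -2.6726.
u_2 = v_2 + 2.6726·e_1 = (-1.2857, 1.8571, 3.4286).
‖u_2‖ = 4.1057, so e_2 = (-0.3132, 0.4523, 0.8351).

Q = [[0.2673, -0.3132], [-0.8018, 0.4523], [0.5345, 0.8351]], R = [[3.7417, -2.6726], [0.0000, 4.1057]]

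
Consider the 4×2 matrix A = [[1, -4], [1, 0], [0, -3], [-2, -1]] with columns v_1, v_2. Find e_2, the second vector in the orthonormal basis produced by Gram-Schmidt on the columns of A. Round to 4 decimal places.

e_2 = (-0.7285, 0.0662, -0.5960, -0.3311)

e_1 = v_1/‖v_1‖ = (1, 1, 0, -2)/2.4495 = (0.4082, 0.4082, 0.0000, -0.8165).
r_{12} = e_1·v_2 = -0.8165.
u_2 = v_2 + 0.8165·e_1 = (-3.6667, 0.3333, -3.0000, -1.6667).
‖u_2‖ = 5.0332, so e_2 = (-0.7285, 0.0662, -0.5960, -0.3311).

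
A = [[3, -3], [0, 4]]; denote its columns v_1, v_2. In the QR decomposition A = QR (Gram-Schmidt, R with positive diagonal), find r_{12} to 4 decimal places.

v_1 = (3, 0); ‖v_1‖ = 3.0000, so e_1 = (1.0000, 0.0000).
r_{12} = e_1·v_2 = -3.0000.

r_{12} = -3.0000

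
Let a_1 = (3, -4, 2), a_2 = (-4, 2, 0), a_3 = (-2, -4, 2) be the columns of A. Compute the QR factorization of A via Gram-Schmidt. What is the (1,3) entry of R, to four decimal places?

r_{13} = 2.5997

q_1 = a_1/‖a_1‖ = (3, -4, 2)/5.3852 = (0.5571, -0.7428, 0.3714).
r_{13} = q_1·a_3 = 2.5997.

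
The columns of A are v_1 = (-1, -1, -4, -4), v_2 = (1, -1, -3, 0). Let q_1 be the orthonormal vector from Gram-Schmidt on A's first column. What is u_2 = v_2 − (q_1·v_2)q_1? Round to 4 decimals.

u_2 = (1.3529, -0.6471, -1.5882, 1.4118)

v_1 = (-1, -1, -4, -4); ‖v_1‖ = 5.8310, so q_1 = (-0.1715, -0.1715, -0.6860, -0.6860).
q_1·v_2 = (-0.1715)·1 + (-0.1715)·(-1) + (-0.6860)·(-3) + (-0.6860)·0 = 2.0580.
u_2 = v_2 − 2.0580·q_1 = (1.3529, -0.6471, -1.5882, 1.4118).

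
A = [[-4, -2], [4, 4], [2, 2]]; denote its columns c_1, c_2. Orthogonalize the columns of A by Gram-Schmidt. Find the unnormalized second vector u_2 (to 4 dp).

c_1 = (-4, 4, 2); ‖c_1‖ = 6.0000, so e_1 = (-0.6667, 0.6667, 0.3333).
e_1·c_2 = (-0.6667)·(-2) + 0.6667·4 + 0.3333·2 = 4.6667.
u_2 = c_2 − 4.6667·e_1 = (1.1111, 0.8889, 0.4444).

u_2 = (1.1111, 0.8889, 0.4444)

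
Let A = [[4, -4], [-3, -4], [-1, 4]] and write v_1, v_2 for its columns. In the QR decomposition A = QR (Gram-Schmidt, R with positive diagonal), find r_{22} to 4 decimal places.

r_{22} = 6.7482

q_1 = v_1/‖v_1‖ = (4, -3, -1)/5.0990 = (0.7845, -0.5883, -0.1961).
r_{12} = q_1·v_2 = -1.5689.
u_2 = v_2 + 1.5689·q_1 = (-2.7692, -4.9231, 3.6923).
r_{22} = ‖u_2‖ = 6.7482.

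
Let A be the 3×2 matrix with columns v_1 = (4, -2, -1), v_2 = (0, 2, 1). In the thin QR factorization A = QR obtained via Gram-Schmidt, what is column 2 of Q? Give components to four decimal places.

e_2 = (0.4880, 0.7807, 0.3904)

v_1 = (4, -2, -1); ‖v_1‖ = 4.5826, so e_1 = (0.8729, -0.4364, -0.2182).
e_1·v_2 = 0.8729·0 + (-0.4364)·2 + (-0.2182)·1 = -1.0911.
u_2 = v_2 + 1.0911·e_1 = (0.9524, 1.5238, 0.7619).
‖u_2‖ = 1.9518, so e_2 = (0.4880, 0.7807, 0.3904).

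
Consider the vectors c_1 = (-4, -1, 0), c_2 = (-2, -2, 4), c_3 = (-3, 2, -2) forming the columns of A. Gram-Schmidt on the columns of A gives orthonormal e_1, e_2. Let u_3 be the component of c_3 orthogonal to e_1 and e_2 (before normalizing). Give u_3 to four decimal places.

c_1 = (-4, -1, 0); ‖c_1‖ = 4.1231, so e_1 = (-0.9701, -0.2425, 0.0000).
e_1·c_2 = (-0.9701)·(-2) + (-0.2425)·(-2) + 0.0000·4 = 2.4254.
u_2 = c_2 − 2.4254·e_1 = (0.3529, -1.4118, 4.0000).
‖u_2‖ = 4.2565, so e_2 = (0.0829, -0.3317, 0.9397).
e_1·c_3 = (-0.9701)·(-3) + (-0.2425)·2 + 0.0000·(-2) = 2.4254; e_2·c_3 = 0.0829·(-3) + (-0.3317)·2 + 0.9397·(-2) = -2.7916.
u_3 = c_3 − 2.4254·e_1 + 2.7916·e_2 = (-0.4156, 1.6623, 0.6234).

u_3 = (-0.4156, 1.6623, 0.6234)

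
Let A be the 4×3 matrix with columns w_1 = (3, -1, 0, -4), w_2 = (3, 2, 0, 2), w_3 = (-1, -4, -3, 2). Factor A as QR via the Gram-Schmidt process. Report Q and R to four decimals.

Q = [[0.5883, 0.7564, 0.2286], [-0.1961, 0.4763, -0.6857], [0.0000, 0.0000, -0.6000], [-0.7845, 0.4483, 0.3429]], R = [[5.0990, -0.1961, -1.3728], [0.0000, 4.1184, -1.7650], [0.0000, 0.0000, 5.0000]]

q_1 = w_1/‖w_1‖ = (3, -1, 0, -4)/5.0990 = (0.5883, -0.1961, 0.0000, -0.7845).
r_{12} = q_1·w_2 = -0.1961.
u_2 = w_2 + 0.1961·q_1 = (3.1154, 1.9615, 0.0000, 1.8462).
‖u_2‖ = 4.1184, so q_2 = (0.7564, 0.4763, 0.0000, 0.4483).
r_{13} = q_1·w_3 = -1.3728; r_{23} = q_2·w_3 = -1.7650.
u_3 = w_3 + 1.3728·q_1 + 1.7650·q_2 = (1.1429, -3.4286, -3.0000, 1.7143).
‖u_3‖ = 5.0000, so q_3 = (0.2286, -0.6857, -0.6000, 0.3429).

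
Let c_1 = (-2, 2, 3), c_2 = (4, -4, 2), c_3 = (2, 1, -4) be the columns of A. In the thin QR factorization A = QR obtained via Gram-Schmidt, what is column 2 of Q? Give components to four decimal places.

c_1 = (-2, 2, 3); ‖c_1‖ = 4.1231, so e_1 = (-0.4851, 0.4851, 0.7276).
e_1·c_2 = (-0.4851)·4 + 0.4851·(-4) + 0.7276·2 = -2.4254.
u_2 = c_2 + 2.4254·e_1 = (2.8235, -2.8235, 3.7647).
‖u_2‖ = 5.4880, so e_2 = (0.5145, -0.5145, 0.6860).

e_2 = (0.5145, -0.5145, 0.6860)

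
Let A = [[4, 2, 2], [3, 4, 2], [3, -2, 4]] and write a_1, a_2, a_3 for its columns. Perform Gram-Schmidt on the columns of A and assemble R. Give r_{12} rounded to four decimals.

q_1 = a_1/‖a_1‖ = (4, 3, 3)/5.8310 = (0.6860, 0.5145, 0.5145).
r_{12} = q_1·a_2 = 2.4010.

r_{12} = 2.4010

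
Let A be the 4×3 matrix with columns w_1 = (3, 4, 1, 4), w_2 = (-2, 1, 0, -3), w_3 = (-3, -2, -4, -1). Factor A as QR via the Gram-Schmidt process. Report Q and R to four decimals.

w_1 = (3, 4, 1, 4); ‖w_1‖ = 6.4807, so q_1 = (0.4629, 0.6172, 0.1543, 0.6172).
q_1·w_2 = 0.4629·(-2) + 0.6172·1 + 0.1543·0 + 0.6172·(-3) = -2.1602.
u_2 = w_2 + 2.1602·q_1 = (-1.0000, 2.3333, 0.3333, -1.6667).
‖u_2‖ = 3.0551, so q_2 = (-0.3273, 0.7638, 0.1091, -0.5455).
q_1·w_3 = 0.4629·(-3) + 0.6172·(-2) + 0.1543·(-4) + 0.6172·(-1) = -3.8576; q_2·w_3 = (-0.3273)·(-3) + 0.7638·(-2) + 0.1091·(-4) + (-0.5455)·(-1) = -0.4364.
u_3 = w_3 + 3.8576·q_1 + 0.4364·q_2 = (-1.3571, 0.7143, -3.3571, 1.1429).
‖u_3‖ = 3.8638, so q_3 = (-0.3513, 0.1849, -0.8689, 0.2958).

Q = [[0.4629, -0.3273, -0.3513], [0.6172, 0.7638, 0.1849], [0.1543, 0.1091, -0.8689], [0.6172, -0.5455, 0.2958]], R = [[6.4807, -2.1602, -3.8576], [0.0000, 3.0551, -0.4364], [0.0000, 0.0000, 3.8638]]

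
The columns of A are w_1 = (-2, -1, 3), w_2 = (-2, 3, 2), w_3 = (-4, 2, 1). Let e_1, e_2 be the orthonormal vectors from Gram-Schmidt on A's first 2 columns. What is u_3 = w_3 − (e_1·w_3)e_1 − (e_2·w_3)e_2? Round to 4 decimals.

u_3 = (-1.8624, -0.3386, -1.3545)

w_1 = (-2, -1, 3); ‖w_1‖ = 3.7417, so e_1 = (-0.5345, -0.2673, 0.8018).
e_1·w_2 = (-0.5345)·(-2) + (-0.2673)·3 + 0.8018·2 = 1.8708.
u_2 = w_2 − 1.8708·e_1 = (-1.0000, 3.5000, 0.5000).
‖u_2‖ = 3.6742, so e_2 = (-0.2722, 0.9526, 0.1361).
e_1·w_3 = (-0.5345)·(-4) + (-0.2673)·2 + 0.8018·1 = 2.4054; e_2·w_3 = (-0.2722)·(-4) + 0.9526·2 + 0.1361·1 = 3.1299.
u_3 = w_3 − 2.4054·e_1 − 3.1299·e_2 = (-1.8624, -0.3386, -1.3545).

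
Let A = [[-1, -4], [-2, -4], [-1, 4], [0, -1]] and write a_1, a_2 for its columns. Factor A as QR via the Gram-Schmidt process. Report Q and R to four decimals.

q_1 = a_1/‖a_1‖ = (-1, -2, -1, 0)/2.4495 = (-0.4082, -0.8165, -0.4082, 0.0000).
r_{12} = q_1·a_2 = 3.2660.
u_2 = a_2 − 3.2660·q_1 = (-2.6667, -1.3333, 5.3333, -1.0000).
‖u_2‖ = 6.1914, so q_2 = (-0.4307, -0.2154, 0.8614, -0.1615).

Q = [[-0.4082, -0.4307], [-0.8165, -0.2154], [-0.4082, 0.8614], [0.0000, -0.1615]], R = [[2.4495, 3.2660], [0.0000, 6.1914]]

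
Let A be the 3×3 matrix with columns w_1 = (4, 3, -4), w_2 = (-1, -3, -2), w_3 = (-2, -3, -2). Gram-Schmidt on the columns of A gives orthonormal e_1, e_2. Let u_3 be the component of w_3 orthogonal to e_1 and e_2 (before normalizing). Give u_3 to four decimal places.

e_1 = w_1/‖w_1‖ = (4, 3, -4)/6.4031 = (0.6247, 0.4685, -0.6247).
r_{12} = e_1·w_2 = -0.7809.
u_2 = w_2 + 0.7809·e_1 = (-0.5122, -2.6341, -2.4878).
‖u_2‖ = 3.6593, so e_2 = (-0.1400, -0.7199, -0.6799).
r_{13} = e_1·w_3 = -1.4056; r_{23} = e_2·w_3 = 3.7992.
u_3 = w_3 + 1.4056·e_1 − 3.7992·e_2 = (-0.5902, 0.3934, -0.2951).

u_3 = (-0.5902, 0.3934, -0.2951)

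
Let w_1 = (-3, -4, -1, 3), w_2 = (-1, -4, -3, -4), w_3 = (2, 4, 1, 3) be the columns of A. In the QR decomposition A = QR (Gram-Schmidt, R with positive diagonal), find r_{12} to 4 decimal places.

r_{12} = 1.6903

q_1 = w_1/‖w_1‖ = (-3, -4, -1, 3)/5.9161 = (-0.5071, -0.6761, -0.1690, 0.5071).
r_{12} = q_1·w_2 = 1.6903.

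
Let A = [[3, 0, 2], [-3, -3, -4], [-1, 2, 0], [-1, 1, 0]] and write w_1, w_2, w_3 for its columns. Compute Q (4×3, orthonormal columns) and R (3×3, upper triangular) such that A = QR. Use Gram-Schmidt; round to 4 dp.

Q = [[0.6708, -0.2577, -0.4449], [-0.6708, -0.6012, -0.3422], [-0.2236, 0.6585, -0.7186], [-0.2236, 0.3722, 0.4106]], R = [[4.4721, 1.3416, 4.0249], [0.0000, 3.4928, 1.8896], [0.0000, 0.0000, 0.4791]]

w_1 = (3, -3, -1, -1); ‖w_1‖ = 4.4721, so e_1 = (0.6708, -0.6708, -0.2236, -0.2236).
e_1·w_2 = 0.6708·0 + (-0.6708)·(-3) + (-0.2236)·2 + (-0.2236)·1 = 1.3416.
u_2 = w_2 − 1.3416·e_1 = (-0.9000, -2.1000, 2.3000, 1.3000).
‖u_2‖ = 3.4928, so e_2 = (-0.2577, -0.6012, 0.6585, 0.3722).
e_1·w_3 = 0.6708·2 + (-0.6708)·(-4) + (-0.2236)·0 + (-0.2236)·0 = 4.0249; e_2·w_3 = (-0.2577)·2 + (-0.6012)·(-4) + 0.6585·0 + 0.3722·0 = 1.8896.
u_3 = w_3 − 4.0249·e_1 − 1.8896·e_2 = (-0.2131, -0.1639, -0.3443, 0.1967).
‖u_3‖ = 0.4791, so e_3 = (-0.4449, -0.3422, -0.7186, 0.4106).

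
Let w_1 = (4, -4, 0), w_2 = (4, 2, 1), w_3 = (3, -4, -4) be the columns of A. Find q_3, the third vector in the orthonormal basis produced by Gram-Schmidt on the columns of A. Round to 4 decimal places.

q_1 = w_1/‖w_1‖ = (4, -4, 0)/5.6569 = (0.7071, -0.7071, 0.0000).
r_{12} = q_1·w_2 = 1.4142.
u_2 = w_2 − 1.4142·q_1 = (3.0000, 3.0000, 1.0000).
‖u_2‖ = 4.3589, so q_2 = (0.6882, 0.6882, 0.2294).
r_{13} = q_1·w_3 = 4.9497; r_{23} = q_2·w_3 = -1.6059.
u_3 = w_3 − 4.9497·q_1 + 1.6059·q_2 = (0.6053, 0.6053, -3.6316).
‖u_3‖ = 3.7311, so q_3 = (0.1622, 0.1622, -0.9733).

q_3 = (0.1622, 0.1622, -0.9733)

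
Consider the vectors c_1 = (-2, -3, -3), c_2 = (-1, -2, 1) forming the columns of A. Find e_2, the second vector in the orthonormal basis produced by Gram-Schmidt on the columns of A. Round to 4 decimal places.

e_2 = (-0.2473, -0.5977, 0.7626)

c_1 = (-2, -3, -3); ‖c_1‖ = 4.6904, so e_1 = (-0.4264, -0.6396, -0.6396).
e_1·c_2 = (-0.4264)·(-1) + (-0.6396)·(-2) + (-0.6396)·1 = 1.0660.
u_2 = c_2 − 1.0660·e_1 = (-0.5455, -1.3182, 1.6818).
‖u_2‖ = 2.2054, so e_2 = (-0.2473, -0.5977, 0.7626).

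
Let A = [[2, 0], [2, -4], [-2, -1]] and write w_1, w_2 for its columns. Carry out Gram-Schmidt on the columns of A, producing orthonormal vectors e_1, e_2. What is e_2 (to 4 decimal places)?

e_2 = (0.2673, -0.8018, -0.5345)

w_1 = (2, 2, -2); ‖w_1‖ = 3.4641, so e_1 = (0.5774, 0.5774, -0.5774).
e_1·w_2 = 0.5774·0 + 0.5774·(-4) + (-0.5774)·(-1) = -1.7321.
u_2 = w_2 + 1.7321·e_1 = (1.0000, -3.0000, -2.0000).
‖u_2‖ = 3.7417, so e_2 = (0.2673, -0.8018, -0.5345).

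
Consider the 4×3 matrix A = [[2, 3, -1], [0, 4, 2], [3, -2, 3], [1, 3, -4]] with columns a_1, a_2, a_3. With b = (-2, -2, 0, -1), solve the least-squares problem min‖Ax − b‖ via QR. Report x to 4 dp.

x = (-0.2328, -0.4675, -0.1126)

a_1 = (2, 0, 3, 1); ‖a_1‖ = 3.7417, so q_1 = (0.5345, 0.0000, 0.8018, 0.2673).
q_1·a_2 = 0.5345·3 + 0.0000·4 + 0.8018·(-2) + 0.2673·3 = 0.8018.
u_2 = a_2 − 0.8018·q_1 = (2.5714, 4.0000, -2.6429, 2.7857).
‖u_2‖ = 6.1120, so q_2 = (0.4207, 0.6544, -0.4324, 0.4558).
q_1·a_3 = 0.5345·(-1) + 0.0000·2 + 0.8018·3 + 0.2673·(-4) = 0.8018; q_2·a_3 = 0.4207·(-1) + 0.6544·2 + (-0.4324)·3 + 0.4558·(-4) = -2.2321.
u_3 = a_3 − 0.8018·q_1 + 2.2321·q_2 = (-0.4895, 3.4608, 1.3920, -3.1969).
‖u_3‖ = 4.9371, so q_3 = (-0.0991, 0.7010, 0.2819, -0.6475).
Qᵀb = (-1.3363, -2.6061, -0.5561).
Back-substitute: x_3 = -0.5561/4.9371 = -0.1126.
x_2 = (-2.6061 + 2.2321·(-0.1126))/6.1120 = -0.4675.
x_1 = (-1.3363 − 0.8018·(-0.4675) − 0.8018·(-0.1126))/3.7417 = -0.2328.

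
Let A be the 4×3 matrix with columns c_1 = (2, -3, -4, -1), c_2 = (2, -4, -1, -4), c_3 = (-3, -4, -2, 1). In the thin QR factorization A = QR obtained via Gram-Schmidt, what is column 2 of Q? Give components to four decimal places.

e_2 = (0.0948, -0.3792, 0.5215, -0.7585)

c_1 = (2, -3, -4, -1); ‖c_1‖ = 5.4772, so e_1 = (0.3651, -0.5477, -0.7303, -0.1826).
e_1·c_2 = 0.3651·2 + (-0.5477)·(-4) + (-0.7303)·(-1) + (-0.1826)·(-4) = 4.3818.
u_2 = c_2 − 4.3818·e_1 = (0.4000, -1.6000, 2.2000, -3.2000).
‖u_2‖ = 4.2190, so e_2 = (0.0948, -0.3792, 0.5215, -0.7585).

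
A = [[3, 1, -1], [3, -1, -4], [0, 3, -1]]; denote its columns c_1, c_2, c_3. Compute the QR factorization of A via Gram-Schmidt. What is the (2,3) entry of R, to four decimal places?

e_1 = c_1/‖c_1‖ = (3, 3, 0)/4.2426 = (0.7071, 0.7071, 0.0000).
r_{12} = e_1·c_2 = 0.0000.
u_2 = c_2 + 0.0000·e_1 = (1.0000, -1.0000, 3.0000).
‖u_2‖ = 3.3166, so e_2 = (0.3015, -0.3015, 0.9045).
r_{23} = e_2·c_3 = 0.0000.

r_{23} = 0.0000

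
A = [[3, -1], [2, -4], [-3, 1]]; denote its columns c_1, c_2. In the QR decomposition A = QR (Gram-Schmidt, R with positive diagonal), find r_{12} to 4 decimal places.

r_{12} = -2.9848

c_1 = (3, 2, -3); ‖c_1‖ = 4.6904, so q_1 = (0.6396, 0.4264, -0.6396).
r_{12} = q_1·c_2 = -2.9848.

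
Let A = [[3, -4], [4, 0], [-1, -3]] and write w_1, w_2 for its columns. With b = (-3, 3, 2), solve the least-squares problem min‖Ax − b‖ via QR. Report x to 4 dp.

w_1 = (3, 4, -1); ‖w_1‖ = 5.0990, so e_1 = (0.5883, 0.7845, -0.1961).
e_1·w_2 = 0.5883·(-4) + 0.7845·0 + (-0.1961)·(-3) = -1.7650.
u_2 = w_2 + 1.7650·e_1 = (-2.9615, 1.3846, -3.3462).
‖u_2‖ = 4.6781, so e_2 = (-0.6331, 0.2960, -0.7153).
Qᵀb = (0.1961, 1.3566).
Back-substitute: x_2 = 1.3566/4.6781 = 0.2900.
x_1 = (0.1961 + 1.7650·0.2900)/5.0990 = 0.1388.

x = (0.1388, 0.2900)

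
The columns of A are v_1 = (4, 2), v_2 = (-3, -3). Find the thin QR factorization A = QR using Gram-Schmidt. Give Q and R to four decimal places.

Q = [[0.8944, 0.4472], [0.4472, -0.8944]], R = [[4.4721, -4.0249], [0.0000, 1.3416]]

v_1 = (4, 2); ‖v_1‖ = 4.4721, so e_1 = (0.8944, 0.4472).
e_1·v_2 = 0.8944·(-3) + 0.4472·(-3) = -4.0249.
u_2 = v_2 + 4.0249·e_1 = (0.6000, -1.2000).
‖u_2‖ = 1.3416, so e_2 = (0.4472, -0.8944).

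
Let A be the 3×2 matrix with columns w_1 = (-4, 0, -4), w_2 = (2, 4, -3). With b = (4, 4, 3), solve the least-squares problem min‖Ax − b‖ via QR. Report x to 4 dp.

w_1 = (-4, 0, -4); ‖w_1‖ = 5.6569, so e_1 = (-0.7071, 0.0000, -0.7071).
e_1·w_2 = (-0.7071)·2 + 0.0000·4 + (-0.7071)·(-3) = 0.7071.
u_2 = w_2 − 0.7071·e_1 = (2.5000, 4.0000, -2.5000).
‖u_2‖ = 5.3385, so e_2 = (0.4683, 0.7493, -0.4683).
Qᵀb = (-4.9497, 3.4654).
Back-substitute: x_2 = 3.4654/5.3385 = 0.6491.
x_1 = (-4.9497 − 0.7071·0.6491)/5.6569 = -0.9561.

x = (-0.9561, 0.6491)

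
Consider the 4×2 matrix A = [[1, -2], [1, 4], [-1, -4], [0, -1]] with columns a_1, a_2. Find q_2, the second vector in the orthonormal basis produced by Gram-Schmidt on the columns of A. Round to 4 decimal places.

q_2 = (-0.8000, 0.4000, -0.4000, -0.2000)

a_1 = (1, 1, -1, 0); ‖a_1‖ = 1.7321, so q_1 = (0.5774, 0.5774, -0.5774, 0.0000).
q_1·a_2 = 0.5774·(-2) + 0.5774·4 + (-0.5774)·(-4) + 0.0000·(-1) = 3.4641.
u_2 = a_2 − 3.4641·q_1 = (-4.0000, 2.0000, -2.0000, -1.0000).
‖u_2‖ = 5.0000, so q_2 = (-0.8000, 0.4000, -0.4000, -0.2000).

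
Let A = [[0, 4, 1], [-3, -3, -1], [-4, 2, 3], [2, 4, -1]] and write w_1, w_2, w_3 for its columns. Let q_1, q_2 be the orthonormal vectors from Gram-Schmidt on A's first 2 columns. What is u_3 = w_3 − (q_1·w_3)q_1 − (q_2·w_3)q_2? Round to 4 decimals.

u_3 = (-0.1765, -1.5294, 0.5294, -1.2353)

w_1 = (0, -3, -4, 2); ‖w_1‖ = 5.3852, so q_1 = (0.0000, -0.5571, -0.7428, 0.3714).
q_1·w_2 = 0.0000·4 + (-0.5571)·(-3) + (-0.7428)·2 + 0.3714·4 = 1.6713.
u_2 = w_2 − 1.6713·q_1 = (4.0000, -2.0690, 3.2414, 3.3793).
‖u_2‖ = 6.4967, so q_2 = (0.6157, -0.3185, 0.4989, 0.5202).
q_1·w_3 = 0.0000·1 + (-0.5571)·(-1) + (-0.7428)·3 + 0.3714·(-1) = -2.0426; q_2·w_3 = 0.6157·1 + (-0.3185)·(-1) + 0.4989·3 + 0.5202·(-1) = 1.9108.
u_3 = w_3 + 2.0426·q_1 − 1.9108·q_2 = (-0.1765, -1.5294, 0.5294, -1.2353).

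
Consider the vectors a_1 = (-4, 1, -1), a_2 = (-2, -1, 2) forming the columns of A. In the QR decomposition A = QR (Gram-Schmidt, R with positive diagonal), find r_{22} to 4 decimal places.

r_{22} = 2.7588

a_1 = (-4, 1, -1); ‖a_1‖ = 4.2426, so e_1 = (-0.9428, 0.2357, -0.2357).
e_1·a_2 = (-0.9428)·(-2) + 0.2357·(-1) + (-0.2357)·2 = 1.1785.
u_2 = a_2 − 1.1785·e_1 = (-0.8889, -1.2778, 2.2778).
r_{22} = ‖u_2‖ = 2.7588.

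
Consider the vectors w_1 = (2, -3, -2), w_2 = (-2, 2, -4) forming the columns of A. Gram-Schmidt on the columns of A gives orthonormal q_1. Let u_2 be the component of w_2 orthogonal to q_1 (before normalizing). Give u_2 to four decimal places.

u_2 = (-1.7647, 1.6471, -4.2353)

w_1 = (2, -3, -2); ‖w_1‖ = 4.1231, so q_1 = (0.4851, -0.7276, -0.4851).
q_1·w_2 = 0.4851·(-2) + (-0.7276)·2 + (-0.4851)·(-4) = -0.4851.
u_2 = w_2 + 0.4851·q_1 = (-1.7647, 1.6471, -4.2353).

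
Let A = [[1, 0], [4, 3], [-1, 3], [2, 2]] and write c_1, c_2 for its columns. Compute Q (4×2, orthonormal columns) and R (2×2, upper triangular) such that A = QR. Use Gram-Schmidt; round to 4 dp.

Q = [[0.2132, -0.1562], [0.8528, 0.1682], [-0.2132, 0.9490], [0.4264, 0.2162]], R = [[4.6904, 2.7716], [0.0000, 3.7839]]

q_1 = c_1/‖c_1‖ = (1, 4, -1, 2)/4.6904 = (0.2132, 0.8528, -0.2132, 0.4264).
r_{12} = q_1·c_2 = 2.7716.
u_2 = c_2 − 2.7716·q_1 = (-0.5909, 0.6364, 3.5909, 0.8182).
‖u_2‖ = 3.7839, so q_2 = (-0.1562, 0.1682, 0.9490, 0.2162).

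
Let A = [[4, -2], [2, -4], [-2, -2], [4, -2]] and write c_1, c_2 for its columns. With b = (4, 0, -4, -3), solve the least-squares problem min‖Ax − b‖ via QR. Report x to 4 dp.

x = (0.6333, 0.6667)

c_1 = (4, 2, -2, 4); ‖c_1‖ = 6.3246, so e_1 = (0.6325, 0.3162, -0.3162, 0.6325).
e_1·c_2 = 0.6325·(-2) + 0.3162·(-4) + (-0.3162)·(-2) + 0.6325·(-2) = -3.1623.
u_2 = c_2 + 3.1623·e_1 = (0.0000, -3.0000, -3.0000, 0.0000).
‖u_2‖ = 4.2426, so e_2 = (0.0000, -0.7071, -0.7071, 0.0000).
Qᵀb = (1.8974, 2.8284).
Back-substitute: x_2 = 2.8284/4.2426 = 0.6667.
x_1 = (1.8974 + 3.1623·0.6667)/6.3246 = 0.6333.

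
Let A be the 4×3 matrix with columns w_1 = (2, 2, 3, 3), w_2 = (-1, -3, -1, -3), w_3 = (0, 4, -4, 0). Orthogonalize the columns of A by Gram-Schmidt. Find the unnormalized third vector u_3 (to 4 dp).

w_1 = (2, 2, 3, 3); ‖w_1‖ = 5.0990, so e_1 = (0.3922, 0.3922, 0.5883, 0.5883).
e_1·w_2 = 0.3922·(-1) + 0.3922·(-3) + 0.5883·(-1) + 0.5883·(-3) = -3.9223.
u_2 = w_2 + 3.9223·e_1 = (0.5385, -1.4615, 1.3077, -0.6923).
‖u_2‖ = 2.1483, so e_2 = (0.2506, -0.6803, 0.6087, -0.3223).
e_1·w_3 = 0.3922·0 + 0.3922·4 + 0.5883·(-4) + 0.5883·0 = -0.7845; e_2·w_3 = 0.2506·0 + (-0.6803)·4 + 0.6087·(-4) + (-0.3223)·0 = -5.1560.
u_3 = w_3 + 0.7845·e_1 + 5.1560·e_2 = (1.6000, 0.8000, -0.4000, -1.2000).

u_3 = (1.6000, 0.8000, -0.4000, -1.2000)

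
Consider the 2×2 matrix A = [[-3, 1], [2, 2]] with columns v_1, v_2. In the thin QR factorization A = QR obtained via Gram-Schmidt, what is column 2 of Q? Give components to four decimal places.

v_1 = (-3, 2); ‖v_1‖ = 3.6056, so q_1 = (-0.8321, 0.5547).
q_1·v_2 = (-0.8321)·1 + 0.5547·2 = 0.2774.
u_2 = v_2 − 0.2774·q_1 = (1.2308, 1.8462).
‖u_2‖ = 2.2188, so q_2 = (0.5547, 0.8321).

q_2 = (0.5547, 0.8321)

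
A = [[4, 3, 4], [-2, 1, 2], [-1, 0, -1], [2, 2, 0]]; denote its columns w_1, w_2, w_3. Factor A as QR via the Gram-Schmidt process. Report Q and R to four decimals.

Q = [[0.8000, 0.3062, 0.4150], [-0.4000, 0.8542, 0.2767], [-0.2000, 0.2256, -0.4150], [0.4000, 0.3546, -0.7609]], R = [[5.0000, 2.8000, 2.6000], [0.0000, 2.4819, 2.7076], [0.0000, 0.0000, 2.6285]]

w_1 = (4, -2, -1, 2); ‖w_1‖ = 5.0000, so q_1 = (0.8000, -0.4000, -0.2000, 0.4000).
q_1·w_2 = 0.8000·3 + (-0.4000)·1 + (-0.2000)·0 + 0.4000·2 = 2.8000.
u_2 = w_2 − 2.8000·q_1 = (0.7600, 2.1200, 0.5600, 0.8800).
‖u_2‖ = 2.4819, so q_2 = (0.3062, 0.8542, 0.2256, 0.3546).
q_1·w_3 = 0.8000·4 + (-0.4000)·2 + (-0.2000)·(-1) + 0.4000·0 = 2.6000; q_2·w_3 = 0.3062·4 + 0.8542·2 + 0.2256·(-1) + 0.3546·0 = 2.7076.
u_3 = w_3 − 2.6000·q_1 − 2.7076·q_2 = (1.0909, 0.7273, -1.0909, -2.0000).
‖u_3‖ = 2.6285, so q_3 = (0.4150, 0.2767, -0.4150, -0.7609).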